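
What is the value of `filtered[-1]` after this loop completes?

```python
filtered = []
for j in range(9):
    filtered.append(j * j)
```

Last element of squares 0 to 8
`filtered` takes the values: [] → [0] → [0, 1] → [0, 1, 4] → [0, 1, 4, 9] → [0, 1, 4, 9, 16] → [0, 1, 4, 9, 16, 25] → [0, 1, 4, 9, 16, 25, 36] → [0, 1, 4, 9, 16, 25, 36, 49] → [0, 1, 4, 9, 16, 25, 36, 49, 64]
So `filtered[-1]` = 64

Answer: 64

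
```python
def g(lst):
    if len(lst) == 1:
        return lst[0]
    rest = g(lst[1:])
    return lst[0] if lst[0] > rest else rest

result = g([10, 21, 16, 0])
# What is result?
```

Recursive max over [10, 21, 16, 0] = 21

Answer: 21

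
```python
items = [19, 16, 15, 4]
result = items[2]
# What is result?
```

Trace:
`items = [19, 16, 15, 4]` → items = [19, 16, 15, 4]
`result = items[2]` → result = 15
So result = 15

Answer: 15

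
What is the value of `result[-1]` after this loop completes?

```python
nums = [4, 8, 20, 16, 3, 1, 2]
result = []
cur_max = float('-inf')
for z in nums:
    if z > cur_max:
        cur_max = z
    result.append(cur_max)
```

Running max ends at 20
`result` takes the values: [] → [4] → [4, 8] → [4, 8, 20] → [4, 8, 20, 20] → [4, 8, 20, 20, 20] → [4, 8, 20, 20, 20, 20] → [4, 8, 20, 20, 20, 20, 20]
So `result[-1]` = 20

Answer: 20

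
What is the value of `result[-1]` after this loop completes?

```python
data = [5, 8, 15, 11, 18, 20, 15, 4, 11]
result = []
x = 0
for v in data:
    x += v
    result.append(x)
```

Cumulative sum ends at 107
`result` takes the values: [] → [5] → [5, 13] → [5, 13, 28] → [5, 13, 28, 39] → [5, 13, 28, 39, 57] → [5, 13, 28, 39, 57, 77] → [5, 13, 28, 39, 57, 77, 92] → [5, 13, 28, 39, 57, 77, 92, 96] → [5, 13, 28, 39, 57, 77, 92, 96, 107]
So `result[-1]` = 107

Answer: 107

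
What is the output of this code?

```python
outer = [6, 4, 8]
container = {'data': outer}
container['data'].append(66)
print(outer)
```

Key concept: dict holds reference to list.
Step by step:
`outer = [6, 4, 8]` → outer = [6, 4, 8]
`container = {'data': outer}` → container = {'data': [6, 4, 8]}
`container['data'].append(66)` → outer = [6, 4, 8, 66]; container = {'data': [6, 4, 8, 66]}
`print(outer)` → prints [6, 4, 8, 66]

Answer: [6, 4, 8, 66]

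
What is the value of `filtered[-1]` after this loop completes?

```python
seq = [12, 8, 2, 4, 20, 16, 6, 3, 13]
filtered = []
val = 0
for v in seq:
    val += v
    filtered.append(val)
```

Cumulative sum ends at 84
`filtered` takes the values: [] → [12] → [12, 20] → [12, 20, 22] → [12, 20, 22, 26] → [12, 20, 22, 26, 46] → [12, 20, 22, 26, 46, 62] → [12, 20, 22, 26, 46, 62, 68] → [12, 20, 22, 26, 46, 62, 68, 71] → [12, 20, 22, 26, 46, 62, 68, 71, 84]
So `filtered[-1]` = 84

Answer: 84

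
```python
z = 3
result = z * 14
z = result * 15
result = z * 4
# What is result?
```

Trace:
`z = 3` → z = 3
`result = z * 14` → result = 42
`z = result * 15` → z = 630
`result = z * 4` → result = 2520
So result = 2520

Answer: 2520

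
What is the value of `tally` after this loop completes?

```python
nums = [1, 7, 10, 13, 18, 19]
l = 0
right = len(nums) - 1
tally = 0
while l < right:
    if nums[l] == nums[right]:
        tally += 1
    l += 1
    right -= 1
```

Count matching pairs from ends
`tally` takes the values: 0

Answer: 0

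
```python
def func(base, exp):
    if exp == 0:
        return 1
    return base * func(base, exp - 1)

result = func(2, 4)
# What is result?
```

func(2, 4) = 2 * 2 * 2 * 2 = 16

Answer: 16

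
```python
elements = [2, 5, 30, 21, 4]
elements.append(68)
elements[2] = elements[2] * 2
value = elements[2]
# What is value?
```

Trace:
`elements = [2, 5, 30, 21, 4]` → elements = [2, 5, 30, 21, 4]
`elements.append(68)` → elements = [2, 5, 30, 21, 4, 68]
`elements[2] = elements[2] * 2` → elements = [2, 5, 60, 21, 4, 68]
`value = elements[2]` → value = 60
So value = 60

Answer: 60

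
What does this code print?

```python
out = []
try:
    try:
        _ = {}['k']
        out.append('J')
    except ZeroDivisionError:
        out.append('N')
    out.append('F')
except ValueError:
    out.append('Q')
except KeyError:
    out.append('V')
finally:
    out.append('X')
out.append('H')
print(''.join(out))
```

Execution trace: 'V' (except KeyError) → 'X' (finally) → 'H' (after the try/except). Output: VXH

Answer: VXH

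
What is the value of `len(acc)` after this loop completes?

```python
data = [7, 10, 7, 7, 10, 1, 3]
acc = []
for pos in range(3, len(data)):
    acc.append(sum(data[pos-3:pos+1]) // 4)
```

Number of 4-element averages
`acc` takes the values: [] → [7] → [7, 8] → [7, 8, 6] → [7, 8, 6, 5]
So `len(acc)` = 4

Answer: 4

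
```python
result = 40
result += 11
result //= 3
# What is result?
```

Trace:
`result = 40` → result = 40
`result += 11` → result = 51
`result //= 3` → result = 17
So result = 17

Answer: 17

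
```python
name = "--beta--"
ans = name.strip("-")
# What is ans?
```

Trace:
`name = "--beta--"` → name = '--beta--'
`ans = name.strip("-")` → ans = 'beta'
So ans = 'beta'

Answer: 'beta'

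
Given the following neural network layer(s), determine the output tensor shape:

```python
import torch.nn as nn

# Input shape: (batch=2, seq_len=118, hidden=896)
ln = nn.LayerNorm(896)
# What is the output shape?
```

Input: (2, 118, 896) -> Output: (2, 118, 896)

Answer: (2, 118, 896)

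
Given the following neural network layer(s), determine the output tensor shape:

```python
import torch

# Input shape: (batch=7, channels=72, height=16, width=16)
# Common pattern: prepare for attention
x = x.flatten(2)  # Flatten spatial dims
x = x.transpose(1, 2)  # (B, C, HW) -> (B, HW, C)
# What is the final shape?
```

Input: (7, 72, 16, 16) -> after flatten(2): (7, 72, 256) -> Output: (7, 256, 72)

Answer: (7, 256, 72)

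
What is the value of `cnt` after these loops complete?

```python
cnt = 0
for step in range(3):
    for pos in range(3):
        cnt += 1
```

3 * 3 = 9
`cnt` takes the values: 0 → 1 → 2 → 3 → 4 → 5 → 6 → 7 → 8 → 9

Answer: 9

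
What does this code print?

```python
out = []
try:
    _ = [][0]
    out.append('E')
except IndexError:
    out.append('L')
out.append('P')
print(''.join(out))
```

Execution trace: 'L' (except IndexError) → 'P' (after the try/except). Output: LP

Answer: LP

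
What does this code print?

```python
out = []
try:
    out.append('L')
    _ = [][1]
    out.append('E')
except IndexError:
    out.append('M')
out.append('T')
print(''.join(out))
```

Execution trace: 'L' (try body) → 'M' (except IndexError) → 'T' (after the try/except). Output: LMT

Answer: LMT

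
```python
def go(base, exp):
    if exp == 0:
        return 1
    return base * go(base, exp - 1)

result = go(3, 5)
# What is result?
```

go(3, 5) = 3 * 3 * 3 * 3 * 3 = 243

Answer: 243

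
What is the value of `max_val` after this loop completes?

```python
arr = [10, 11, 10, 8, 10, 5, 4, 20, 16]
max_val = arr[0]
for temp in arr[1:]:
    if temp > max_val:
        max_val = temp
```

Maximum of [10, 11, 10, 8, 10, 5, 4, 20, 16]
`max_val` takes the values: 10 → 11 → 20

Answer: 20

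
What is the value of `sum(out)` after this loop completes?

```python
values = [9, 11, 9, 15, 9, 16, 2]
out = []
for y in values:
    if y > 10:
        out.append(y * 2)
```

Sum of doubled values > 10
`out` takes the values: [] → [22] → [22, 30] → [22, 30, 32]
So `sum(out)` = 84

Answer: 84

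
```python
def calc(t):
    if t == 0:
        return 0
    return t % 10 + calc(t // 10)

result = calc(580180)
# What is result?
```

Sum of digits of 580180: 0 + 8 + 1 + 0 + 8 + 5 = 22

Answer: 22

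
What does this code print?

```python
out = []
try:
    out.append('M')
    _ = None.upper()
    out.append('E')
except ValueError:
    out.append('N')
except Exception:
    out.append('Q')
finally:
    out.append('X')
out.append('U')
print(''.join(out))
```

Execution trace: 'M' (try body) → 'Q' (except Exception) → 'X' (finally) → 'U' (after the try/except). Output: MQXU

Answer: MQXU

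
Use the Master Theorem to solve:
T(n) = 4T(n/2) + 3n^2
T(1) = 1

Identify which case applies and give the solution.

a=4, b=2, f(n)=3n^2. log_2(4) = 2. Since c=2 = 2, Case 2 applies: T(n) = Θ(n^log_b(a) · log n) = O(n^2 log n).

Answer: O(n^2 log n) - Case 2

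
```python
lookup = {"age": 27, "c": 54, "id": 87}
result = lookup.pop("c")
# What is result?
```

Trace:
`lookup = {"age": 27, "c": 54, "id": 87}` → lookup = {'age': 27, 'c': 54, 'id': 87}
`result = lookup.pop("c")` → lookup = {'age': 27, 'id': 87}; result = 54
So result = 54

Answer: 54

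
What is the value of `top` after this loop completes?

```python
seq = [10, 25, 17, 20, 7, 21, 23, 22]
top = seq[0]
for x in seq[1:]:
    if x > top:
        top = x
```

Maximum of [10, 25, 17, 20, 7, 21, 23, 22]
`top` takes the values: 10 → 25

Answer: 25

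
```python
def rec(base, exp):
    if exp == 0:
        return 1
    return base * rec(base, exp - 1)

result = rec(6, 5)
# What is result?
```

rec(6, 5) = 6 * 6 * 6 * 6 * 6 = 7776

Answer: 7776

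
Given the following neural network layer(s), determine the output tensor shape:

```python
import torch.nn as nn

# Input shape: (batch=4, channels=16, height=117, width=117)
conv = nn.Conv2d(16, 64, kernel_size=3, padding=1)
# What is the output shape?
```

Input: (4, 16, 117, 117) -> Output: (4, 64, 117, 117)

Answer: (4, 64, 117, 117)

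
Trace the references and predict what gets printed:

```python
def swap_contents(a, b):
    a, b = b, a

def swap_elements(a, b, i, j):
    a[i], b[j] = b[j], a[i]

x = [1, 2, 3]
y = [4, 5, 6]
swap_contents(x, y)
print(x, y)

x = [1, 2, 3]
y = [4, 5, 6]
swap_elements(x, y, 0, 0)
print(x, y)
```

Key concept: parameter rebinding vs mutation.
Step by step:
`x = [1, 2, 3]` → x = [1, 2, 3]
`y = [4, 5, 6]` → y = [4, 5, 6]
`swap_contents(x, y)` → no visible change to tracked variables
`print(x, y)` → prints [1, 2, 3] [4, 5, 6]
`x = [1, 2, 3]` → x = [1, 2, 3]
`y = [4, 5, 6]` → y = [4, 5, 6]
`swap_elements(x, y, 0, 0)` → x = [4, 2, 3]; y = [1, 5, 6]
`print(x, y)` → prints [4, 2, 3] [1, 5, 6]

Answer:
[1, 2, 3] [4, 5, 6]
[4, 2, 3] [1, 5, 6]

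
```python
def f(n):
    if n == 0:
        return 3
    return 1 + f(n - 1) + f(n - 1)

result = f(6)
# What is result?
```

f(n) = 1 + 2·f(n-1), f(0)=3. Closed form: (3+1)·2^6 - 1 = 255.

Answer: 255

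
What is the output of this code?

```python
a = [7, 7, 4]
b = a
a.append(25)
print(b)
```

Key concept: basic list aliasing.
Step by step:
`a = [7, 7, 4]` → a = [7, 7, 4]
`b = a` → b = [7, 7, 4] (same object as a)
`a.append(25)` → a = [7, 7, 4, 25] (same object as b); b = [7, 7, 4, 25] (same object as a)
`print(b)` → prints [7, 7, 4, 25]

Answer: [7, 7, 4, 25]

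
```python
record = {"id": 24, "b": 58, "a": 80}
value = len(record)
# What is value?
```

Trace:
`record = {"id": 24, "b": 58, "a": 80}` → record = {'id': 24, 'b': 58, 'a': 80}
`value = len(record)` → value = 3
So value = 3

Answer: 3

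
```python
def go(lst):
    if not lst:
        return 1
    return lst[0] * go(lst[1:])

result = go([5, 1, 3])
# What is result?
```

Product over [5, 1, 3] = 5 * 1 * 3 = 15

Answer: 15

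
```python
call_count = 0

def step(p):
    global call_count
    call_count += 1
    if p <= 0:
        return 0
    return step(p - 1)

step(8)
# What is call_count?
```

Linear recursion stepping by 1: 9 calls from p=8 down to ≤0.

Answer: 9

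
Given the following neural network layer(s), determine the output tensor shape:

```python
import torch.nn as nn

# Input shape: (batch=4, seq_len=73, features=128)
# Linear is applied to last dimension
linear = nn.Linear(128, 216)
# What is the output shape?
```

Input: (4, 73, 128) -> Output: (4, 73, 216)

Answer: (4, 73, 216)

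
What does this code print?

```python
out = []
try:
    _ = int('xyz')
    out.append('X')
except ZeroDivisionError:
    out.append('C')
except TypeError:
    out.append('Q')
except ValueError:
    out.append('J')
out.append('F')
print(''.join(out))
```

Execution trace: 'J' (except ValueError) → 'F' (after the try/except). Output: JF

Answer: JF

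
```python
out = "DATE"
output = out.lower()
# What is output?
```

Trace:
`out = "DATE"` → out = 'DATE'
`output = out.lower()` → output = 'date'
So output = 'date'

Answer: 'date'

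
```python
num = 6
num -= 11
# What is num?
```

Trace:
`num = 6` → num = 6
`num -= 11` → num = -5
So num = -5

Answer: -5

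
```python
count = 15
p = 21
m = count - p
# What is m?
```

Trace:
`count = 15` → count = 15
`p = 21` → p = 21
`m = count - p` → m = -6
So m = -6

Answer: -6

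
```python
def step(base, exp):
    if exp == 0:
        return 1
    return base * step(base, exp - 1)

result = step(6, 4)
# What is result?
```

step(6, 4) = 6 * 6 * 6 * 6 = 1296

Answer: 1296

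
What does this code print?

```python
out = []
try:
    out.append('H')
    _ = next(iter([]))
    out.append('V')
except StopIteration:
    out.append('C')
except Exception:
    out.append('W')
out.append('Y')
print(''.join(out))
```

Execution trace: 'H' (try body) → 'C' (except StopIteration) → 'Y' (after the try/except). Output: HCY

Answer: HCY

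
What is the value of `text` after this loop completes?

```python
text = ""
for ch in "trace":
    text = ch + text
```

Reverse 'trace'
`text` takes the values: "" → "t" → "rt" → "art" → "cart" → "ecart"

Answer: "ecart"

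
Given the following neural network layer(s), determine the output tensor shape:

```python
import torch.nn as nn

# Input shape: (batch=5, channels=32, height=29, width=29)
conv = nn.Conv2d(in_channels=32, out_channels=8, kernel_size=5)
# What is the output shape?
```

Input: (5, 32, 29, 29) -> Output: (5, 8, 25, 25)

Answer: (5, 8, 25, 25)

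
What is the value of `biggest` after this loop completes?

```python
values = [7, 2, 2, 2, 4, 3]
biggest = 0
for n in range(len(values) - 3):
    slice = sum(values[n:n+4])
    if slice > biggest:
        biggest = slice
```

Max sum of 4-element window in [7, 2, 2, 2, 4, 3]
`biggest` takes the values: 0 → 13

Answer: 13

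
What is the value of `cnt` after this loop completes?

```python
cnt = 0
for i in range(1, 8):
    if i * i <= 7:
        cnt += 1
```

Count numbers where i² ≤ 7
`cnt` takes the values: 0 → 1 → 2

Answer: 2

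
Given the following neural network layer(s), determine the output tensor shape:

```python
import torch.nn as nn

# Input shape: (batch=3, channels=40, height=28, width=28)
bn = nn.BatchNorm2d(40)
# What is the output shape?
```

Input: (3, 40, 28, 28) -> Output: (3, 40, 28, 28)

Answer: (3, 40, 28, 28)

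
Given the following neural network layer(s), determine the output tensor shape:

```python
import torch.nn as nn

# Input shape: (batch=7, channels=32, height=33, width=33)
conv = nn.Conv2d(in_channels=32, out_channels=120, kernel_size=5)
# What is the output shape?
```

Input: (7, 32, 33, 33) -> Output: (7, 120, 29, 29)

Answer: (7, 120, 29, 29)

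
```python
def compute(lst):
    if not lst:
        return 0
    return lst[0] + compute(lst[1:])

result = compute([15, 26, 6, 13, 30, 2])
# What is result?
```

15 + 26 + 6 + 13 + 30 + 2 + 0 = 92

Answer: 92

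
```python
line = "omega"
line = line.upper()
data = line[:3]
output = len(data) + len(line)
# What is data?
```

Trace:
`line = "omega"` → line = 'omega'
`line = line.upper()` → line = 'OMEGA'
`data = line[:3]` → data = 'OME'
`output = len(data) + len(line)` → output = 8
So data = 'OME'

Answer: 'OME'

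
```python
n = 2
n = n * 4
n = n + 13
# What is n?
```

Trace:
`n = 2` → n = 2
`n = n * 4` → n = 8
`n = n + 13` → n = 21
So n = 21

Answer: 21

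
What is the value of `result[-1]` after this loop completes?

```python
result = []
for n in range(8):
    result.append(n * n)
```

Last element of squares 0 to 7
`result` takes the values: [] → [0] → [0, 1] → [0, 1, 4] → [0, 1, 4, 9] → [0, 1, 4, 9, 16] → [0, 1, 4, 9, 16, 25] → [0, 1, 4, 9, 16, 25, 36] → [0, 1, 4, 9, 16, 25, 36, 49]
So `result[-1]` = 49

Answer: 49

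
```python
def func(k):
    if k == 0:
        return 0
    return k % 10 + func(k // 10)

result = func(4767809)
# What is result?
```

Sum of digits of 4767809: 9 + 0 + 8 + 7 + 6 + 7 + 4 = 41

Answer: 41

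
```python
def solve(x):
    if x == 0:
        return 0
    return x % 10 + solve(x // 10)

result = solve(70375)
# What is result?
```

Sum of digits of 70375: 5 + 7 + 3 + 0 + 7 = 22

Answer: 22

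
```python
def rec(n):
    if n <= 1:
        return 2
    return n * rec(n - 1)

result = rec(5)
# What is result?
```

rec(5) = 5 * 4 * 3 * 2 * 2 = 240

Answer: 240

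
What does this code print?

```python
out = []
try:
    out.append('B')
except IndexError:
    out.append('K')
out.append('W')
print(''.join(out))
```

Execution trace: 'B' (try body, no exception) → 'W' (after the try/except). Output: BW

Answer: BW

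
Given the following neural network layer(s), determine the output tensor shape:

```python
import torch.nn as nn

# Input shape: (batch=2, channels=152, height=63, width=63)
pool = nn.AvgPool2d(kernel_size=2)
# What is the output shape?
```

Input: (2, 152, 63, 63) -> Output: (2, 152, 31, 31)

Answer: (2, 152, 31, 31)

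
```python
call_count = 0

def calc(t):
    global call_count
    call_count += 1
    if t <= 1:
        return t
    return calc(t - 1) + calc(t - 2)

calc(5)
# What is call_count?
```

Calls(t) = 1 + Calls(t-1) + Calls(t-2); Calls(0)=Calls(1)=1. For t=5 this gives 15.

Answer: 15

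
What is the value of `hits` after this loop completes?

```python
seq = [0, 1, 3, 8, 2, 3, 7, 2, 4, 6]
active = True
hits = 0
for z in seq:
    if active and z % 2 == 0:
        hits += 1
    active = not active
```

Count even values at even positions
`hits` takes the values: 0 → 1 → 2 → 3

Answer: 3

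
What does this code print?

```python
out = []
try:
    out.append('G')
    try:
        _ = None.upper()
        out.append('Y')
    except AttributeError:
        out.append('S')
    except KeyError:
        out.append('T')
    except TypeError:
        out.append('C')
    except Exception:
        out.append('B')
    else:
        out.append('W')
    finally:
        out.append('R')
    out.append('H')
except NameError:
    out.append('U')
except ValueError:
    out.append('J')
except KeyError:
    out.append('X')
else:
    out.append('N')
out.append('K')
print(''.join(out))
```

Execution trace: 'G' (try body) → 'S' (inner except AttributeError) → 'R' (inner finally) → 'H' (try body, no exception) → 'N' (else) → 'K' (after the try/except). Output: GSRHNK

Answer: GSRHNK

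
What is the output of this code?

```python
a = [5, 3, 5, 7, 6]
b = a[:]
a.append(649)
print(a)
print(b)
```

Key concept: slice [:] creates copy.
Step by step:
`a = [5, 3, 5, 7, 6]` → a = [5, 3, 5, 7, 6]
`b = a[:]` → b = [5, 3, 5, 7, 6]
`a.append(649)` → a = [5, 3, 5, 7, 6, 649]
`print(a)` → prints [5, 3, 5, 7, 6, 649]
`print(b)` → prints [5, 3, 5, 7, 6]

Answer:
[5, 3, 5, 7, 6, 649]
[5, 3, 5, 7, 6]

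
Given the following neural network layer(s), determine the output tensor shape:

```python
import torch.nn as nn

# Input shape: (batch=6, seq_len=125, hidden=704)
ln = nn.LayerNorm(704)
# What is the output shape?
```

Input: (6, 125, 704) -> Output: (6, 125, 704)

Answer: (6, 125, 704)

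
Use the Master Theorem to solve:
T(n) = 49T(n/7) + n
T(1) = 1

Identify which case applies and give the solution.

a=49, b=7, f(n)=n. log_7(49) = 2. Since c=1 < 2, Case 1 applies: T(n) = Θ(n^log_b(a)) = O(n^2).

Answer: O(n^2) - Case 1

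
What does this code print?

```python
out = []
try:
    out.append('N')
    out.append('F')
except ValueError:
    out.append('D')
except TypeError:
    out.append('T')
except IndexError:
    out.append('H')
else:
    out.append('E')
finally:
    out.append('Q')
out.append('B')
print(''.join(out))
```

Execution trace: 'N' (try body) → 'F' (try body, no exception) → 'E' (else) → 'Q' (finally) → 'B' (after the try/except). Output: NFEQB

Answer: NFEQB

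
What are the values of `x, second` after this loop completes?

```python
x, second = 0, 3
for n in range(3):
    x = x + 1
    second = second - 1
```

x goes 0→3, second goes 3→0
`x, second` takes the values: (0, 3) → (1, 3) → (1, 2) → (2, 2) → (2, 1) → (3, 1) → (3, 0)

Answer: 3, 0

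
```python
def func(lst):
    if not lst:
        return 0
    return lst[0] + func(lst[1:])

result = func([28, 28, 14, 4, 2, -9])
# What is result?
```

28 + 28 + 14 + 4 + 2 + (-9) + 0 = 67

Answer: 67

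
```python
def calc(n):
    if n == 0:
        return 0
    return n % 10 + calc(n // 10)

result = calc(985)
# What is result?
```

Sum of digits of 985: 5 + 8 + 9 = 22

Answer: 22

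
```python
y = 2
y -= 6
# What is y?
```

Trace:
`y = 2` → y = 2
`y -= 6` → y = -4
So y = -4

Answer: -4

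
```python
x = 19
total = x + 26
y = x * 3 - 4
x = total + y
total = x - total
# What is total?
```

Trace:
`x = 19` → x = 19
`total = x + 26` → total = 45
`y = x * 3 - 4` → y = 53
`x = total + y` → x = 98
`total = x - total` → total = 53
So total = 53

Answer: 53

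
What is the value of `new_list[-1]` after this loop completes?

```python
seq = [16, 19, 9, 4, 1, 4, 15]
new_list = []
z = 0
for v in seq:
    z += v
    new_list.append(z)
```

Cumulative sum ends at 68
`new_list` takes the values: [] → [16] → [16, 35] → [16, 35, 44] → [16, 35, 44, 48] → [16, 35, 44, 48, 49] → [16, 35, 44, 48, 49, 53] → [16, 35, 44, 48, 49, 53, 68]
So `new_list[-1]` = 68

Answer: 68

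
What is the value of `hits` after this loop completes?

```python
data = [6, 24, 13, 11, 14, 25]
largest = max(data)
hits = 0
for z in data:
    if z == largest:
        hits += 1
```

Count of max value 25 in [6, 24, 13, 11, 14, 25]
`hits` takes the values: 0 → 1

Answer: 1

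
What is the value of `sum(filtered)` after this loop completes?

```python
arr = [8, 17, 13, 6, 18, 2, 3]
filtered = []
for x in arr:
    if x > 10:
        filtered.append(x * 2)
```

Sum of doubled values > 10
`filtered` takes the values: [] → [34] → [34, 26] → [34, 26, 36]
So `sum(filtered)` = 96

Answer: 96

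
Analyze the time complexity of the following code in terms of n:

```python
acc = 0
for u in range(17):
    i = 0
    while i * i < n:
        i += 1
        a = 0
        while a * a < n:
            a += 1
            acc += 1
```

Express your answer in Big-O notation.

Each loop level contributes: 1 × √n × √n. Multiplying the contributions gives O(n).

Answer: O(n)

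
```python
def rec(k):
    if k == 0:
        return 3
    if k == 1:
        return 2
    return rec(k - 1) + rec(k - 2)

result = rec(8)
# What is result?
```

Build up from base cases: rec(0)=3, rec(1)=2, rec(2)=5, rec(3)=7, rec(4)=12, rec(5)=19, rec(6)=31, ..., rec(8)=81

Answer: 81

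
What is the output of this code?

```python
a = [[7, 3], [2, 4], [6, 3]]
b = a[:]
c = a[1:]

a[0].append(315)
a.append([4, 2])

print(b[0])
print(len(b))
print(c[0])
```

Key concept: slice with nested mutation.
Step by step:
`a = [[7, 3], [2, 4], [6, 3]]` → a = [[7, 3], [2, 4], [6, 3]]
`b = a[:]` → b = [[7, 3], [2, 4], [6, 3]]
`c = a[1:]` → c = [[2, 4], [6, 3]]
`a[0].append(315)` → a = [[7, 3, 315], [2, 4], [6, 3]]; b = [[7, 3, 315], [2, 4], [6, 3]]
`a.append([4, 2])` → a = [[7, 3, 315], [2, 4], [6, 3], [4, 2]]
`print(b[0])` → prints [7, 3, 315]
`print(len(b))` → prints 3
`print(c[0])` → prints [2, 4]

Answer:
[7, 3, 315]
3
[2, 4]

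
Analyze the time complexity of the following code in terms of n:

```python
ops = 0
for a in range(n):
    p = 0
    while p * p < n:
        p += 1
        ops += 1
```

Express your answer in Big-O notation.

Each loop level contributes: n × √n. Multiplying the contributions gives O(n√n).

Answer: O(n√n)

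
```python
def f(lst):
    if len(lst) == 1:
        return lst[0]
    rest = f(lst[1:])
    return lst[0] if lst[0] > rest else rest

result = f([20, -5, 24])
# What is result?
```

Recursive max over [20, -5, 24] = 24

Answer: 24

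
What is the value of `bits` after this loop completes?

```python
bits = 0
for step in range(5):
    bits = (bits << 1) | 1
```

Build 5 consecutive 1-bits: 0b11111
`bits` takes the values: 0 → 1 → 3 → 7 → 15 → 31

Answer: 31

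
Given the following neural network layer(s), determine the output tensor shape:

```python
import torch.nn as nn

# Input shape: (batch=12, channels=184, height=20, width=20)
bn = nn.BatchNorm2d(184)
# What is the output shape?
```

Input: (12, 184, 20, 20) -> Output: (12, 184, 20, 20)

Answer: (12, 184, 20, 20)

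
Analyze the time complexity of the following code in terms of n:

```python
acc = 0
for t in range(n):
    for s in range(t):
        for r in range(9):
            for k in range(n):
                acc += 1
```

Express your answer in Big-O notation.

Each loop level contributes: n × n × 1 × n. Multiplying the contributions gives O(n^3).

Answer: O(n^3)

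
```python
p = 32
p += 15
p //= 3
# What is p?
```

Trace:
`p = 32` → p = 32
`p += 15` → p = 47
`p //= 3` → p = 15
So p = 15

Answer: 15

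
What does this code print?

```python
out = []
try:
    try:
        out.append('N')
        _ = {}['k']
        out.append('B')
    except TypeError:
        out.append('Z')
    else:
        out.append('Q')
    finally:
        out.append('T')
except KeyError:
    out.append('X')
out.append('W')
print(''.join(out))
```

Execution trace: 'N' (try body) → 'T' (finally) → 'X' (outer except KeyError) → 'W' (after the try/except). Output: NTXW

Answer: NTXW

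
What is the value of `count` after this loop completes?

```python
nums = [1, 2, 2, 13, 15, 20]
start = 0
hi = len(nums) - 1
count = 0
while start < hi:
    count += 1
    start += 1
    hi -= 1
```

Iterations until pointers meet (list length 6)
`count` takes the values: 0 → 1 → 2 → 3

Answer: 3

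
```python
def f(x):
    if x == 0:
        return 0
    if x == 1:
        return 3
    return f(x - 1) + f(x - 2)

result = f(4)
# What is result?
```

Build up from base cases: f(0)=0, f(1)=3, f(2)=3, f(3)=6, f(4)=9

Answer: 9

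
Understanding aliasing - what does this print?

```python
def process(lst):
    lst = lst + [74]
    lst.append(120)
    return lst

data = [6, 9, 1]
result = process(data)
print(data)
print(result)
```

Key concept: rebinding parameter vs mutation.
Step by step:
`data = [6, 9, 1]` → data = [6, 9, 1]
`result = process(data)` → result = [6, 9, 1, 74, 120]
`print(data)` → prints [6, 9, 1]
`print(result)` → prints [6, 9, 1, 74, 120]

Answer:
[6, 9, 1]
[6, 9, 1, 74, 120]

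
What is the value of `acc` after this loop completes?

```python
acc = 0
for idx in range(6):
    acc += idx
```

Sum of 0 to 5 = 15
`acc` takes the values: 0 → 1 → 3 → 6 → 10 → 15

Answer: 15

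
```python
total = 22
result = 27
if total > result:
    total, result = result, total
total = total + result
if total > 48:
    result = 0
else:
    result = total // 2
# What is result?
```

Trace:
`total = 22` → total = 22
`result = 27` → result = 27
`if total > result: ...` → total > result is False → no variable changes
`total = total + result` → total = 49
`if total > 48: ...` → total > 48 is True → result = 0
So result = 0

Answer: 0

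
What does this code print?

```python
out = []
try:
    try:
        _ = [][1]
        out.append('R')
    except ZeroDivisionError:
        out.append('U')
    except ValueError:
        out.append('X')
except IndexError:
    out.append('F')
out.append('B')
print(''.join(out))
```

Execution trace: 'F' (outer except IndexError) → 'B' (after the try/except). Output: FB

Answer: FB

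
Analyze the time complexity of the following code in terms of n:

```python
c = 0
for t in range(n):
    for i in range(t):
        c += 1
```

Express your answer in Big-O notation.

Each loop level contributes: n × n. Multiplying the contributions gives O(n^2).

Answer: O(n^2)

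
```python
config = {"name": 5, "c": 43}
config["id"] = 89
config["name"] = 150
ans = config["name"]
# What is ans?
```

Trace:
`config = {"name": 5, "c": 43}` → config = {'name': 5, 'c': 43}
`config["id"] = 89` → config = {'name': 5, 'c': 43, 'id': 89}
`config["name"] = 150` → config = {'name': 150, 'c': 43, 'id': 89}
`ans = config["name"]` → ans = 150
So ans = 150

Answer: 150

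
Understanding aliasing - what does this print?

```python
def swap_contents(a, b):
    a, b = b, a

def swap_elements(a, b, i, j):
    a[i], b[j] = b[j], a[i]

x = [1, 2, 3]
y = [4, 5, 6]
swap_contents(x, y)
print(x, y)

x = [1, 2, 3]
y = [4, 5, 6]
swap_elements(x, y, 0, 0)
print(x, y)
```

Key concept: parameter rebinding vs mutation.
Step by step:
`x = [1, 2, 3]` → x = [1, 2, 3]
`y = [4, 5, 6]` → y = [4, 5, 6]
`swap_contents(x, y)` → no visible change to tracked variables
`print(x, y)` → prints [1, 2, 3] [4, 5, 6]
`x = [1, 2, 3]` → x = [1, 2, 3]
`y = [4, 5, 6]` → y = [4, 5, 6]
`swap_elements(x, y, 0, 0)` → x = [4, 2, 3]; y = [1, 5, 6]
`print(x, y)` → prints [4, 2, 3] [1, 5, 6]

Answer:
[1, 2, 3] [4, 5, 6]
[4, 2, 3] [1, 5, 6]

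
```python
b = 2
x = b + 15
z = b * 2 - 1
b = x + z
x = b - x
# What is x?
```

Trace:
`b = 2` → b = 2
`x = b + 15` → x = 17
`z = b * 2 - 1` → z = 3
`b = x + z` → b = 20
`x = b - x` → x = 3
So x = 3

Answer: 3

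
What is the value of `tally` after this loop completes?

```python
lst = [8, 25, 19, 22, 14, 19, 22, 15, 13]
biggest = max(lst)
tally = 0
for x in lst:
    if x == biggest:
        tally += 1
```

Count of max value 25 in [8, 25, 19, 22, 14, 19, 22, 15, 13]
`tally` takes the values: 0 → 1

Answer: 1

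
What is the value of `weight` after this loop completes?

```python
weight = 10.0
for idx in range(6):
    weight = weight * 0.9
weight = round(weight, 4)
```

Exponential decay: 10.0 * 0.9^6
`weight` takes the values: 10.0 → 9.0 → 8.1 → 7.29 → 6.561 → 5.9049 → 5.31441 → 5.3144

Answer: 5.3144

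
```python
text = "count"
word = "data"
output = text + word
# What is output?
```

Trace:
`text = "count"` → text = 'count'
`word = "data"` → word = 'data'
`output = text + word` → output = 'countdata'
So output = 'countdata'

Answer: 'countdata'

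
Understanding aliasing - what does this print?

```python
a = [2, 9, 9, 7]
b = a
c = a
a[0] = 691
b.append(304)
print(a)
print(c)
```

Key concept: multiple aliases.
Step by step:
`a = [2, 9, 9, 7]` → a = [2, 9, 9, 7]
`b = a` → b = [2, 9, 9, 7] (same object as a)
`c = a` → c = [2, 9, 9, 7] (same object as a, b)
`a[0] = 691` → a = [691, 9, 9, 7] (same object as b, c); b = [691, 9, 9, 7] (same object as a, c); c = [691, 9, 9, 7] (same object as a, b)
`b.append(304)` → a = [691, 9, 9, 7, 304] (same object as b, c); b = [691, 9, 9, 7, 304] (same object as a, c); c = [691, 9, 9, 7, 304] (same object as a, b)
`print(a)` → prints [691, 9, 9, 7, 304]
`print(c)` → prints [691, 9, 9, 7, 304]

Answer:
[691, 9, 9, 7, 304]
[691, 9, 9, 7, 304]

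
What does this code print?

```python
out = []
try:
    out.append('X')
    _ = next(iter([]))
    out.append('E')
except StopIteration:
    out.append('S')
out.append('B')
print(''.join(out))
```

Execution trace: 'X' (try body) → 'S' (except StopIteration) → 'B' (after the try/except). Output: XSB

Answer: XSB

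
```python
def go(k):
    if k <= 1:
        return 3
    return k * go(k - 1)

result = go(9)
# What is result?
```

go(9) = 9 * 8 * 7 * 6 * 5 * 4 * 3 * 2 * 3 = 1088640

Answer: 1088640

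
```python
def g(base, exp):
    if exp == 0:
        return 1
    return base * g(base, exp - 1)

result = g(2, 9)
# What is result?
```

g(2, 9) = 2 * 2 * 2 * 2 * 2 * 2 * 2 * 2 * 2 = 512

Answer: 512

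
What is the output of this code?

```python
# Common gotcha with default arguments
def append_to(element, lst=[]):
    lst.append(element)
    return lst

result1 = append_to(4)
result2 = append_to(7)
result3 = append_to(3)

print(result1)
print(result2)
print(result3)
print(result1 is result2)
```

Key concept: mutable default argument gotcha.
Step by step:
`result1 = append_to(4)` → result1 = [4]
`result2 = append_to(7)` → result1 = [4, 7] (same object as result2); result2 = [4, 7] (same object as result1)
`result3 = append_to(3)` → result1 = [4, 7, 3] (same object as result2, result3); result2 = [4, 7, 3] (same object as result1, result3); result3 = [4, 7, 3] (same object as result1, result2)
`print(result1)` → prints [4, 7, 3]
`print(result2)` → prints [4, 7, 3]
`print(result3)` → prints [4, 7, 3]
`print(result1 is result2)` → prints True

Answer:
[4, 7, 3]
[4, 7, 3]
[4, 7, 3]
True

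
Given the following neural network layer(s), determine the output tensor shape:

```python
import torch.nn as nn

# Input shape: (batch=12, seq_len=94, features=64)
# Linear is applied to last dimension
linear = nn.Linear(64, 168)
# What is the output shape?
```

Input: (12, 94, 64) -> Output: (12, 94, 168)

Answer: (12, 94, 168)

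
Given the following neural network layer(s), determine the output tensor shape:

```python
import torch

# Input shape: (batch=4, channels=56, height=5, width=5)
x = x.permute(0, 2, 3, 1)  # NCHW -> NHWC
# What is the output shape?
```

Input: (4, 56, 5, 5) -> Output: (4, 5, 5, 56)

Answer: (4, 5, 5, 56)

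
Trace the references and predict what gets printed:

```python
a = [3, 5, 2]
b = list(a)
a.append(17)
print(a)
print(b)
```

Key concept: list() constructor creates copy.
Step by step:
`a = [3, 5, 2]` → a = [3, 5, 2]
`b = list(a)` → b = [3, 5, 2]
`a.append(17)` → a = [3, 5, 2, 17]
`print(a)` → prints [3, 5, 2, 17]
`print(b)` → prints [3, 5, 2]

Answer:
[3, 5, 2, 17]
[3, 5, 2]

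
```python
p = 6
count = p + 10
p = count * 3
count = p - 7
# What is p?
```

Trace:
`p = 6` → p = 6
`count = p + 10` → count = 16
`p = count * 3` → p = 48
`count = p - 7` → count = 41
So p = 48

Answer: 48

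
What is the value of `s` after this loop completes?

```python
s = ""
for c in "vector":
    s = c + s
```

Reverse 'vector'
`s` takes the values: "" → "v" → "ev" → "cev" → "tcev" → "otcev" → "rotcev"

Answer: "rotcev"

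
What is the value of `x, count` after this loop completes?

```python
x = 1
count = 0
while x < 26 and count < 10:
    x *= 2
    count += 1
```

Double until >= 26 or 10 iterations
`x, count` takes the values: (1, 0) → (2, 0) → (2, 1) → (4, 1) → (4, 2) → (8, 2) → (8, 3) → (16, 3) → (16, 4) → (32, 4) → (32, 5)

Answer: 32, 5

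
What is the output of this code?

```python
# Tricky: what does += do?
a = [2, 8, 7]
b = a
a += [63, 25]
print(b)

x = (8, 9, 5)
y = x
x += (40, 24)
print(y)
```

Key concept: += behavior differs for mutable vs immutable.
Step by step:
`a = [2, 8, 7]` → a = [2, 8, 7]
`b = a` → b = [2, 8, 7] (same object as a)
`a += [63, 25]` → a = [2, 8, 7, 63, 25] (same object as b); b = [2, 8, 7, 63, 25] (same object as a)
`print(b)` → prints [2, 8, 7, 63, 25]
`x = (8, 9, 5)` → x = (8, 9, 5)
`y = x` → y = (8, 9, 5)
`x += (40, 24)` → x = (8, 9, 5, 40, 24)
`print(y)` → prints (8, 9, 5)

Answer:
[2, 8, 7, 63, 25]
(8, 9, 5)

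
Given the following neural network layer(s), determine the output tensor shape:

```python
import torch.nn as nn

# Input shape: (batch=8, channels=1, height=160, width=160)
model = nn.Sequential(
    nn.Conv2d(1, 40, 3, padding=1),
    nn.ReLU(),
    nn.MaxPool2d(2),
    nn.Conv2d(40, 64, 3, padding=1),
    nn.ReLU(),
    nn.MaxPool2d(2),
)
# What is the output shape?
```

Input: (8, 1, 160, 160) -> after first Conv2d: (8, 40, 160, 160) -> after first MaxPool2d: (8, 40, 80, 80) -> after second Conv2d: (8, 64, 80, 80) -> Output: (8, 64, 40, 40)

Answer: (8, 64, 40, 40)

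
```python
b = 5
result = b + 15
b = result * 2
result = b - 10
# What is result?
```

Trace:
`b = 5` → b = 5
`result = b + 15` → result = 20
`b = result * 2` → b = 40
`result = b - 10` → result = 30
So result = 30

Answer: 30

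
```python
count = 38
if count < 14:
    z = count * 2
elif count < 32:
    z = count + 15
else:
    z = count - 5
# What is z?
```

Trace:
`count = 38` → count = 38
`if count < 14: ...` → count < 14 is False, count < 32 is False, take else branch → z = 33
So z = 33

Answer: 33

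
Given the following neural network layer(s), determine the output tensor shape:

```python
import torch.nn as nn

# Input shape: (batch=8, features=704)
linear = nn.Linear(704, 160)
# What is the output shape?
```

Input: (8, 704) -> Output: (8, 160)

Answer: (8, 160)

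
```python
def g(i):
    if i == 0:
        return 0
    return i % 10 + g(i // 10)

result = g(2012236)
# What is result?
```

Sum of digits of 2012236: 6 + 3 + 2 + 2 + 1 + 0 + 2 = 16

Answer: 16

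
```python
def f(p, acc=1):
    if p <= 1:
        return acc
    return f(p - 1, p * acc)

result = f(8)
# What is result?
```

Accumulator trace (n, acc): (8, 1) -> (7, 8) -> (6, 56) -> (5, 336) -> (4, 1680) -> (3, 6720) -> (2, 20160) -> (1, 40320) -> return 40320

Answer: 40320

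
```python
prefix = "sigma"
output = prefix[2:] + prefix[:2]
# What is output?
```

Trace:
`prefix = "sigma"` → prefix = 'sigma'
`output = prefix[2:] + prefix[:2]` → output = 'gmasi'
So output = 'gmasi'

Answer: 'gmasi'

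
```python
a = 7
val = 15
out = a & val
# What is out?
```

Trace:
`a = 7` → a = 7
`val = 15` → val = 15
`out = a & val` → out = 7
So out = 7

Answer: 7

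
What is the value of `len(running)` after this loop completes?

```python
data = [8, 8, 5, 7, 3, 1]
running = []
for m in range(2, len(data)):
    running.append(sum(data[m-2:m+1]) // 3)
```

Number of 3-element averages
`running` takes the values: [] → [7] → [7, 6] → [7, 6, 5] → [7, 6, 5, 3]
So `len(running)` = 4

Answer: 4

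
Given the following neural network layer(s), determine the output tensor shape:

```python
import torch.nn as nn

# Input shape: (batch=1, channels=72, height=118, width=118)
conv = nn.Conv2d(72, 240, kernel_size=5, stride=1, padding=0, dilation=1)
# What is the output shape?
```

Input: (1, 72, 118, 118) -> Output: (1, 240, 114, 114)

Answer: (1, 240, 114, 114)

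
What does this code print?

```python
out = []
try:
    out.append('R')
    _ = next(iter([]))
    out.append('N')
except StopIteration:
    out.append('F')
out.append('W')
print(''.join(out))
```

Execution trace: 'R' (try body) → 'F' (except StopIteration) → 'W' (after the try/except). Output: RFW

Answer: RFW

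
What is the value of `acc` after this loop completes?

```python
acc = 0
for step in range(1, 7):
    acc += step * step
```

Sum of squares 1² to 6² = 91
`acc` takes the values: 0 → 1 → 5 → 14 → 30 → 55 → 91

Answer: 91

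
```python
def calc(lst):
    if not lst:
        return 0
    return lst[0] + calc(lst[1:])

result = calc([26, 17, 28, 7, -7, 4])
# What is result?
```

26 + 17 + 28 + 7 + (-7) + 4 + 0 = 75

Answer: 75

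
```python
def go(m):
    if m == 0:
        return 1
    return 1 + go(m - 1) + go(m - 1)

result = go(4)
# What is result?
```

go(m) = 1 + 2·go(m-1), go(0)=1. Closed form: (1+1)·2^4 - 1 = 31.

Answer: 31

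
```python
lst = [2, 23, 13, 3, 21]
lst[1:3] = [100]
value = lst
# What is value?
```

Trace:
`lst = [2, 23, 13, 3, 21]` → lst = [2, 23, 13, 3, 21]
`lst[1:3] = [100]` → lst = [2, 100, 3, 21]
`value = lst` → value = [2, 100, 3, 21]
So value = [2, 100, 3, 21]

Answer: [2, 100, 3, 21]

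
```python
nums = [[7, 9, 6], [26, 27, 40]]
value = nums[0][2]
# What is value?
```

Trace:
`nums = [[7, 9, 6], [26, 27, 40]]` → nums = [[7, 9, 6], [26, 27, 40]]
`value = nums[0][2]` → value = 6
So value = 6

Answer: 6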